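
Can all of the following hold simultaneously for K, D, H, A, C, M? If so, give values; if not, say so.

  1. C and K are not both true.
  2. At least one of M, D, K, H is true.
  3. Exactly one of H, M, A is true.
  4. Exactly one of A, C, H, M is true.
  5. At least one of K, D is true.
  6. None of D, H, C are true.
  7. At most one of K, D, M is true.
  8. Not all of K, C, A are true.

K = True, D = False, H = False, A = True, C = False, M = False

  (1) C=F, K=T — not both ✓
  (2) {M, D, K, H}: 1 true — at least one ✓
  (3) {H, M, A}: 1 true — exactly one ✓
  (4) {A, C, H, M}: 1 true — exactly one ✓
  (5) {K, D}: 1 true — at least one ✓
  (6) {D, H, C}: 0 true — none ✓
  (7) {K, D, M}: 1 true — at most one ✓
  (8) {K, C, A}: 2/3 true — not all ✓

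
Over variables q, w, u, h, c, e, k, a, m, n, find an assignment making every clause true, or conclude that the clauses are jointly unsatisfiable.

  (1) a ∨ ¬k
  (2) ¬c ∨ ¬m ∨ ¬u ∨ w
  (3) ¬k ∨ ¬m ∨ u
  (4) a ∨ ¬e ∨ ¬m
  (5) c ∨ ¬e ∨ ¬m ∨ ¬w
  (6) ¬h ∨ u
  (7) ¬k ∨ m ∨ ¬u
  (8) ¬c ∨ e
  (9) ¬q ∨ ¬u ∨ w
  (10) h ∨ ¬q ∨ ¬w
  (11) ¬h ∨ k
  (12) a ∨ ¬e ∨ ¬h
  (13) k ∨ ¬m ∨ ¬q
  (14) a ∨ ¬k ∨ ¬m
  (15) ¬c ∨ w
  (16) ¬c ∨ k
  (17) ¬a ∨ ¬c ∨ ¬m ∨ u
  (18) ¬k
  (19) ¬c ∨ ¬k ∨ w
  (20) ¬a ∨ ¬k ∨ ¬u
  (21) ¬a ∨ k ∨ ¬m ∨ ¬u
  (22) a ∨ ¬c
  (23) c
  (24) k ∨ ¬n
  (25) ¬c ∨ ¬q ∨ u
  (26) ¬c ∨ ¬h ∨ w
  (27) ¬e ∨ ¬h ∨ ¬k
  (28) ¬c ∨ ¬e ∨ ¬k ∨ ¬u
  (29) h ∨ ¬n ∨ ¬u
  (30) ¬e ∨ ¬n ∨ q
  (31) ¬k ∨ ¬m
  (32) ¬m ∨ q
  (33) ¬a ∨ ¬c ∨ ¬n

Case k = True:
  Clause (¬k) is falsified — contradiction.
Case k = False:
  (¬h ∨ k) forces h = False.
  (¬c ∨ k) forces c = False.
  Clause (c) is falsified — contradiction.
Both cases fail, so the formula is unsatisfiable.

UNSATISFIABLE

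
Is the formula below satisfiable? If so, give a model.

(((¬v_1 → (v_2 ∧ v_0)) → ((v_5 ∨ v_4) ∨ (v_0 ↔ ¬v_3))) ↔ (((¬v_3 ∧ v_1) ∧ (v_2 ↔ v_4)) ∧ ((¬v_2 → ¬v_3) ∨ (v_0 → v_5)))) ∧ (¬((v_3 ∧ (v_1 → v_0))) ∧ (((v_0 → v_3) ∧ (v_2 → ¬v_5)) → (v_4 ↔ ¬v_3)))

v_0=T, v_1=T, v_2=F, v_3=F, v_4=F, v_5=F

  ((¬v_1 → (v_2 ∧ v_0)) → ((v_5 ∨ v_4) ∨ (v_0 ↔ ¬v_3))) ↔ (((¬v_3 ∧ v_1) ∧ (v_2 ↔ v_4)) ∧ ((¬v_2 → ¬v_3) ∨ (v_0 → v_5))) = True
    (¬v_1 → (v_2 ∧ v_0)) → ((v_5 ∨ v_4) ∨ (v_0 ↔ ¬v_3)) = True
      ¬v_1 → (v_2 ∧ v_0) = True
        ¬v_1 = False
        v_2 ∧ v_0 = False
      (v_5 ∨ v_4) ∨ (v_0 ↔ ¬v_3) = True
        v_5 ∨ v_4 = False
        v_0 ↔ ¬v_3 = True
          ¬v_3 = True
    ((¬v_3 ∧ v_1) ∧ (v_2 ↔ v_4)) ∧ ((¬v_2 → ¬v_3) ∨ (v_0 → v_5)) = True
      (¬v_3 ∧ v_1) ∧ (v_2 ↔ v_4) = True
        ¬v_3 ∧ v_1 = True
          ¬v_3 = True
        v_2 ↔ v_4 = True
      (¬v_2 → ¬v_3) ∨ (v_0 → v_5) = True
        ¬v_2 → ¬v_3 = True
          ¬v_2 = True
          ¬v_3 = True
        v_0 → v_5 = False
  ¬((v_3 ∧ (v_1 → v_0))) ∧ (((v_0 → v_3) ∧ (v_2 → ¬v_5)) → (v_4 ↔ ¬v_3)) = True
    ¬((v_3 ∧ (v_1 → v_0))) = True
      v_3 ∧ (v_1 → v_0) = False
        v_1 → v_0 = True
    ((v_0 → v_3) ∧ (v_2 → ¬v_5)) → (v_4 ↔ ¬v_3) = True
      (v_0 → v_3) ∧ (v_2 → ¬v_5) = False
        v_0 → v_3 = False
        v_2 → ¬v_5 = True
          ¬v_5 = True
      v_4 ↔ ¬v_3 = False
        ¬v_3 = True
Both conjuncts True, so the formula holds.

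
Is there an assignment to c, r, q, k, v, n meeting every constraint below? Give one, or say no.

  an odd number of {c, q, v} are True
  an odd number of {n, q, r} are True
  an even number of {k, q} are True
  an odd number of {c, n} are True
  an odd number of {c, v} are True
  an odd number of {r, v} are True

c: True, r: True, q: False, k: False, v: False, n: False

{c, q, v}: 1 true → odd ✓
{n, q, r}: 1 true → odd ✓
{k, q}: 0 true → even ✓
{c, n}: 1 true → odd ✓
{c, v}: 1 true → odd ✓
{r, v}: 1 true → odd ✓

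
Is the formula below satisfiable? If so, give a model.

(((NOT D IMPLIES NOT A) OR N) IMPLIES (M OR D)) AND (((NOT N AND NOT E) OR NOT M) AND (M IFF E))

D = True, N = False, M = False, A = True, E = False

  ((NOT D IMPLIES NOT A) OR N) IMPLIES (M OR D) = True
    (NOT D IMPLIES NOT A) OR N = True
      NOT D IMPLIES NOT A = True
        NOT D = False
        NOT A = False
    M OR D = True
  ((NOT N AND NOT E) OR NOT M) AND (M IFF E) = True
    (NOT N AND NOT E) OR NOT M = True
      NOT N AND NOT E = True
        NOT N = True
        NOT E = True
      NOT M = True
    M IFF E = True
Both conjuncts True, so the formula holds.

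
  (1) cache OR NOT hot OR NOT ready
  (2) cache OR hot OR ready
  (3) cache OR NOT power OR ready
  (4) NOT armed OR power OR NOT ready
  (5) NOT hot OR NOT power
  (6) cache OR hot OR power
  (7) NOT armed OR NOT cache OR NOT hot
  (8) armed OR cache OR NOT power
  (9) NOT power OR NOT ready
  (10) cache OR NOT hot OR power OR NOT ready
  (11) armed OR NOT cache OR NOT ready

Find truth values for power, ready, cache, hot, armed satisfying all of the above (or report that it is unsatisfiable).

power: True; ready: False; cache: True; hot: False; armed: True

Set power = True.
  then (NOT hot OR NOT power) forces hot = False.
  then (NOT power OR NOT ready) forces ready = False.
  then (cache OR hot OR ready) forces cache = True.
Set armed = True.
All clauses satisfied.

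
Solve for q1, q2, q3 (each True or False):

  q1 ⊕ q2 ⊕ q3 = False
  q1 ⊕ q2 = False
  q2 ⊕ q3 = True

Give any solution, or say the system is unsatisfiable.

q1=T; q2=T; q3=F

q1 ⊕ q2 ⊕ q3 = T ⊕ T ⊕ F = False ✓
q1 ⊕ q2 = T ⊕ T = False ✓
q2 ⊕ q3 = T ⊕ F = True ✓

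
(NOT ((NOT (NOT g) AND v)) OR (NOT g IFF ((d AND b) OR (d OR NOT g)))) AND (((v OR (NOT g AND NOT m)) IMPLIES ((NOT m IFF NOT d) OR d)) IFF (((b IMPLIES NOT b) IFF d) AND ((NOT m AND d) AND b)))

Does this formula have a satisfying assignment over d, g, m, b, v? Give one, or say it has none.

d = False; g = False; m = True; b = False; v = True

  NOT ((NOT (NOT g) AND v)) OR (NOT g IFF ((d AND b) OR (d OR NOT g))) = True
    NOT ((NOT (NOT g) AND v)) = True
      NOT (NOT g) AND v = False
        NOT (NOT g) = False
          NOT g = True
    NOT g IFF ((d AND b) OR (d OR NOT g)) = True
      NOT g = True
      (d AND b) OR (d OR NOT g) = True
        d AND b = False
        d OR NOT g = True
          NOT g = True
  ((v OR (NOT g AND NOT m)) IMPLIES ((NOT m IFF NOT d) OR d)) IFF (((b IMPLIES NOT b) IFF d) AND ((NOT m AND d) AND b)) = True
    (v OR (NOT g AND NOT m)) IMPLIES ((NOT m IFF NOT d) OR d) = False
      v OR (NOT g AND NOT m) = True
        NOT g AND NOT m = False
          NOT g = True
          NOT m = False
      (NOT m IFF NOT d) OR d = False
        NOT m IFF NOT d = False
          NOT m = False
          NOT d = True
    ((b IMPLIES NOT b) IFF d) AND ((NOT m AND d) AND b) = False
      (b IMPLIES NOT b) IFF d = False
        b IMPLIES NOT b = True
          NOT b = True
      (NOT m AND d) AND b = False
        NOT m AND d = False
          NOT m = False
Both conjuncts True, so the formula holds.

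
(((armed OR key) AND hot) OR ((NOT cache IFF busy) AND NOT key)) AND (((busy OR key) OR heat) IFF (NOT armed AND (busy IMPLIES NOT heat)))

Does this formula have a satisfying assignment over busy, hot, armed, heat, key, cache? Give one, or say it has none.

busy=F, hot=T, armed=F, heat=F, key=T, cache=T

  ((armed OR key) AND hot) OR ((NOT cache IFF busy) AND NOT key) = True
    (armed OR key) AND hot = True
      armed OR key = True
    (NOT cache IFF busy) AND NOT key = False
      NOT cache IFF busy = True
        NOT cache = False
      NOT key = False
  ((busy OR key) OR heat) IFF (NOT armed AND (busy IMPLIES NOT heat)) = True
    (busy OR key) OR heat = True
      busy OR key = True
    NOT armed AND (busy IMPLIES NOT heat) = True
      NOT armed = True
      busy IMPLIES NOT heat = True
        NOT heat = True
Both conjuncts True, so the formula holds.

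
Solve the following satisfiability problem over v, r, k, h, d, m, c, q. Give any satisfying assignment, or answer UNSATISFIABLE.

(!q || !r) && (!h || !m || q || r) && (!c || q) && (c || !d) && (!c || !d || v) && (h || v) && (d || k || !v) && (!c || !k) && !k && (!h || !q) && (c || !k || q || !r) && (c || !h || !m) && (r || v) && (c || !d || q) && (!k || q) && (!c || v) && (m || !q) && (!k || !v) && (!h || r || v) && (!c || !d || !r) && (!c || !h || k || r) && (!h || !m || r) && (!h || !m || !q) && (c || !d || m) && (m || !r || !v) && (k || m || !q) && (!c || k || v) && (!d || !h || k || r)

v = False, r = True, k = False, h = True, d = False, m = False, c = False, q = False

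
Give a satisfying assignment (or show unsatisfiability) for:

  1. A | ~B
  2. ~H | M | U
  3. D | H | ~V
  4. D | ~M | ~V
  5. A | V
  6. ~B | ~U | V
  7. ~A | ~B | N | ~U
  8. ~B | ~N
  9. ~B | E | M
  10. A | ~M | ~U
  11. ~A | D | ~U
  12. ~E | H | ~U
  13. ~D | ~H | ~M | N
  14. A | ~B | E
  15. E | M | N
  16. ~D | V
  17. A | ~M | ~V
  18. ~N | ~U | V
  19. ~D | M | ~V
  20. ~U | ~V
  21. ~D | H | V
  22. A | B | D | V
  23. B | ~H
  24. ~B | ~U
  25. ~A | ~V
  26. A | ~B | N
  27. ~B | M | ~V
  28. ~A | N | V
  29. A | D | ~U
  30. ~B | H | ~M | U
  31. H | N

H = False, U = False, D = False, V = False, M = True, A = True, B = False, N = True, E = False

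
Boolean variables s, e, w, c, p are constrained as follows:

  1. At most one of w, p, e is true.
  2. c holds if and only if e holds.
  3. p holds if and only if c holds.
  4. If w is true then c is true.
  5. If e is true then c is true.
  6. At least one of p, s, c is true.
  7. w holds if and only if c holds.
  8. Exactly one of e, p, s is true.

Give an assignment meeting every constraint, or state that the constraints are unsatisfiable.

s = True; e = False; w = False; c = False; p = False

  (1) {w, p, e}: 0 true — at most one ✓
  (2) c=F, e=F — same ✓
  (3) p=F, c=F — same ✓
  (4) w=F ⇒ c: vacuous ✓
  (5) e=F ⇒ c: vacuous ✓
  (6) {p, s, c}: 1 true — at least one ✓
  (7) w=F, c=F — same ✓
  (8) {e, p, s}: 1 true — exactly one ✓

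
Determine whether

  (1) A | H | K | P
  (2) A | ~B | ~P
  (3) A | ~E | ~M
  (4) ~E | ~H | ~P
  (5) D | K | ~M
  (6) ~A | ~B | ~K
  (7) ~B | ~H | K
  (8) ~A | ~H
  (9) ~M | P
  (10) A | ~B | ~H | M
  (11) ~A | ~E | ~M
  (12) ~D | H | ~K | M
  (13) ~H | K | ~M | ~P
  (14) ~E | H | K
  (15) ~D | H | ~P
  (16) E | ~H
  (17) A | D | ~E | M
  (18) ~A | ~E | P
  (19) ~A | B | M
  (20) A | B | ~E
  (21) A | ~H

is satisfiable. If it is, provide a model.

P = False, H = False, K = False, B = True, A = True, D = False, E = False, M = False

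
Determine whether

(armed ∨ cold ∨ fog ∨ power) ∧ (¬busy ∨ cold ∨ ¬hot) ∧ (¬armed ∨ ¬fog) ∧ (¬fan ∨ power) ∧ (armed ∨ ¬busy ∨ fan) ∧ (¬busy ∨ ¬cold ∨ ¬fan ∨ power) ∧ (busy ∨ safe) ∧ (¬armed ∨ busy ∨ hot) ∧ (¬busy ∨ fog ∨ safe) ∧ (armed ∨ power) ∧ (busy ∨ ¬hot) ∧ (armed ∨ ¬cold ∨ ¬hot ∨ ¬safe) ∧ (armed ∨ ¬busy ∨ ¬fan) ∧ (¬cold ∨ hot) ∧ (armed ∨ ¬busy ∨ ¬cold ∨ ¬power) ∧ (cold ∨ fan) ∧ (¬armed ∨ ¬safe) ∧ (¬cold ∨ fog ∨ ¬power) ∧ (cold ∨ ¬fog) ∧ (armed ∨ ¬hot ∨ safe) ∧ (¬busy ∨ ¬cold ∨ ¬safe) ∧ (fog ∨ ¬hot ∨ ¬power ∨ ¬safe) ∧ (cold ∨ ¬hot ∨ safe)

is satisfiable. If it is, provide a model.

safe=T, fog=F, armed=F, power=T, cold=F, hot=F, busy=F, fan=T

Try safe = False:
  (busy ∨ safe) forces busy = True.
  (¬busy ∨ fog ∨ safe) forces fog = True.
  (¬armed ∨ ¬fog) forces armed = False.
  (armed ∨ ¬busy ∨ fan) forces fan = True.
  clause (armed ∨ ¬busy ∨ ¬fan) is falsified — backtrack.
So safe = True.
  then (¬armed ∨ ¬safe) forces armed = False.
  then (armed ∨ power) forces power = True.
Set fog = False.
  then (¬cold ∨ fog ∨ ¬power) forces cold = False.
  then (fog ∨ ¬hot ∨ ¬power ∨ ¬safe) forces hot = False.
  then (cold ∨ fan) forces fan = True.
  then (armed ∨ ¬busy ∨ ¬fan) forces busy = False.
All clauses satisfied.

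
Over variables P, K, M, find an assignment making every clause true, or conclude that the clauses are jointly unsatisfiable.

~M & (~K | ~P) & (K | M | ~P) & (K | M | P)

Unit clause (~M) forces M = False.
Try P = True:
  (~K | ~P) forces K = False.
  clause (K | M | ~P) is falsified — backtrack.
So P = False.
  then (K | M | P) forces K = True.
All clauses satisfied.

P = False, K = True, M = False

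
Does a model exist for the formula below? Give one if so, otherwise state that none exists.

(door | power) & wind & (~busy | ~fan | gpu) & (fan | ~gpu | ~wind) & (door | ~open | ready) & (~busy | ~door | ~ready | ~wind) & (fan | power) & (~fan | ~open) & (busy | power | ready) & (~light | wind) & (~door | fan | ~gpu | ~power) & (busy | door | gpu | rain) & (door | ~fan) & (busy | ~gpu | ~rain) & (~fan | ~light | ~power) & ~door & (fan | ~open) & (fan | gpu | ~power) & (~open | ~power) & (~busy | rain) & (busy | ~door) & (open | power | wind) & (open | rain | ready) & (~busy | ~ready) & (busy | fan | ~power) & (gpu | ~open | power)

UNSATISFIABLE

Case wind = True:
  (~door) forces door = False.
  (door | power) forces power = True.
  (door | ~fan) forces fan = False.
  (fan | ~gpu | ~wind) forces gpu = False.
  Clause (fan | gpu | ~power) is falsified — contradiction.
Case wind = False:
  Clause (wind) is falsified — contradiction.
Both cases fail, so the formula is unsatisfiable.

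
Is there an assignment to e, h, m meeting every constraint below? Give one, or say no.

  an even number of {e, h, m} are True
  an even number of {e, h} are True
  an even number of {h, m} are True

e = False, h = False, m = False

{e, h, m}: 0 true → even ✓
{e, h}: 0 true → even ✓
{h, m}: 0 true → even ✓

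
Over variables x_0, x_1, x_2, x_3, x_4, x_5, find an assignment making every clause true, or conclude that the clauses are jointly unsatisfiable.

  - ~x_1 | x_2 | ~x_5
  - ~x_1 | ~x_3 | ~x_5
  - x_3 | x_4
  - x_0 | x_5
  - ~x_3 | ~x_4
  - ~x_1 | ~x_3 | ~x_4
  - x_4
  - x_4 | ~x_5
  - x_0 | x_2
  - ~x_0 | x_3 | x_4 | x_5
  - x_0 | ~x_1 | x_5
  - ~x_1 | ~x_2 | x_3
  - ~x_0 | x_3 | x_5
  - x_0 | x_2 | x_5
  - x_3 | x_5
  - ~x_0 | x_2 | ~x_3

Unit clause (x_4) forces x_4 = True.
In (~x_3 | ~x_4) only ~x_3 is left, so x_3 = False.
In (x_3 | x_5) only x_5 is left, so x_5 = True.
Set x_0 = True.
Set x_1 = False.
Set x_2 = True.
All clauses satisfied.

x_0=T; x_1=F; x_2=T; x_3=F; x_4=T; x_5=T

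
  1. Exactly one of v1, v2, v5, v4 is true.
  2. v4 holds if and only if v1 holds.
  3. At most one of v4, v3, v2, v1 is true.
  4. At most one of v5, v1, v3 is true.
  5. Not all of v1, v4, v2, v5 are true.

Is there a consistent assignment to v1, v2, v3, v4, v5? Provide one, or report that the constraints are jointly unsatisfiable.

v1 = False, v2 = False, v3 = False, v4 = False, v5 = True

  (1) {v1, v2, v5, v4}: 1 true — exactly one ✓
  (2) v4=F, v1=F — same ✓
  (3) {v4, v3, v2, v1}: 0 true — at most one ✓
  (4) {v5, v1, v3}: 1 true — at most one ✓
  (5) {v1, v4, v2, v5}: 1/4 true — not all ✓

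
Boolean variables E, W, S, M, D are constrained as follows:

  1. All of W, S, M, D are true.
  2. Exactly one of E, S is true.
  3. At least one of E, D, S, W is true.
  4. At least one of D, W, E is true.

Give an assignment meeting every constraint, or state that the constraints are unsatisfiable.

E = False, W = True, S = True, M = True, D = True

  (1) {W, S, M, D}: all 4 true ✓
  (2) {E, S}: 1 true — exactly one ✓
  (3) {E, D, S, W}: 3 true — at least one ✓
  (4) {D, W, E}: 2 true — at least one ✓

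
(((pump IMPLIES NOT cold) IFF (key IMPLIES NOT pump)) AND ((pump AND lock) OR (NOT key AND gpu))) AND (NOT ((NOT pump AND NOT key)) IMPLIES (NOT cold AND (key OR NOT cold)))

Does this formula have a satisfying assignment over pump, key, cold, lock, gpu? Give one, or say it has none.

pump = True, key = False, cold = False, lock = True, gpu = True

  ((pump IMPLIES NOT cold) IFF (key IMPLIES NOT pump)) AND ((pump AND lock) OR (NOT key AND gpu)) = True
    (pump IMPLIES NOT cold) IFF (key IMPLIES NOT pump) = True
      pump IMPLIES NOT cold = True
        NOT cold = True
      key IMPLIES NOT pump = True
        NOT pump = False
    (pump AND lock) OR (NOT key AND gpu) = True
      pump AND lock = True
      NOT key AND gpu = True
        NOT key = True
  NOT ((NOT pump AND NOT key)) IMPLIES (NOT cold AND (key OR NOT cold)) = True
    NOT ((NOT pump AND NOT key)) = True
      NOT pump AND NOT key = False
        NOT pump = False
        NOT key = True
    NOT cold AND (key OR NOT cold) = True
      NOT cold = True
      key OR NOT cold = True
        NOT cold = True
Both conjuncts True, so the formula holds.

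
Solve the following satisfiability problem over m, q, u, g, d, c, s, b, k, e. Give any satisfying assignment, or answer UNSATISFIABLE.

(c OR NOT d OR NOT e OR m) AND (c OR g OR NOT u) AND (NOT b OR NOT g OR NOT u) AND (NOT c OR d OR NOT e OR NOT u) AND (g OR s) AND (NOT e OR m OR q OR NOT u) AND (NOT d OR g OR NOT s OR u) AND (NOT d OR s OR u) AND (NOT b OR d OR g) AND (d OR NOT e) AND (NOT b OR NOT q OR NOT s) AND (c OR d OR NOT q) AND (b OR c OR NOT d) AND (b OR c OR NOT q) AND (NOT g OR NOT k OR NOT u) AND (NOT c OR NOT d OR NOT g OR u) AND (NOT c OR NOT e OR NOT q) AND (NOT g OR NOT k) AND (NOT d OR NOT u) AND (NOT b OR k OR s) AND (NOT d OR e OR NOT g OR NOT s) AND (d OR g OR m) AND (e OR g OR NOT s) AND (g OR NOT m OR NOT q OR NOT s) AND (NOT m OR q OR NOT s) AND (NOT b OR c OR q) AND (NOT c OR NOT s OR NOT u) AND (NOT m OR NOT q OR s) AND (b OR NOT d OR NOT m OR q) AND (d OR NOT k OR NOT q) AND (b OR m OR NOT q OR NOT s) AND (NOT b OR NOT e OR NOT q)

Set m = False.
Set q = False.
Set u = False.
Set g = True.
  then (NOT g OR NOT k) forces k = False.
Try d = True:
  (NOT d OR s OR u) forces s = True.
  (NOT c OR NOT d OR NOT g OR u) forces c = False.
  (c OR NOT d OR NOT e OR m) forces e = False.
  clause (NOT d OR e OR NOT g OR NOT s) is falsified — backtrack.
So d = False.
  then (d OR NOT e) forces e = False.
Set c = False.
  then (NOT b OR c OR q) forces b = False.
Set s = True.
All clauses satisfied.

m: False, q: False, u: False, g: True, d: False, c: False, s: True, b: False, k: False, e: False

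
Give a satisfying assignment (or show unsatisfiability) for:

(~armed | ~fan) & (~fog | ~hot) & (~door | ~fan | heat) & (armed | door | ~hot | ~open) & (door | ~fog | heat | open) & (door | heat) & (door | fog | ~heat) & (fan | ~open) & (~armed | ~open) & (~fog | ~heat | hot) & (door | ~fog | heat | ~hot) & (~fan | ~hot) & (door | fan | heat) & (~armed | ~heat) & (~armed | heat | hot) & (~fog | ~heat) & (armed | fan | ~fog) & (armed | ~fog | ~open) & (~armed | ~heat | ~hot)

armed = False; open = False; hot = True; heat = False; fan = False; fog = False; door = True

Set armed = False.
Set open = False.
Set hot = True.
  then (~fog | ~hot) forces fog = False.
  then (~fan | ~hot) forces fan = False.
Set heat = False.
  then (door | heat) forces door = True.
All clauses satisfied.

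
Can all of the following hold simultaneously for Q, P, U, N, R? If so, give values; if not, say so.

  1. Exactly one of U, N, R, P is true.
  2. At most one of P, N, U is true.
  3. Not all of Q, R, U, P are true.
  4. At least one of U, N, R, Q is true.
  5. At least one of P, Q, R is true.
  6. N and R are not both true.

Q = True; P = False; U = True; N = False; R = False

  (1) {U, N, R, P}: 1 true — exactly one ✓
  (2) {P, N, U}: 1 true — at most one ✓
  (3) {Q, R, U, P}: 2/4 true — not all ✓
  (4) {U, N, R, Q}: 2 true — at least one ✓
  (5) {P, Q, R}: 1 true — at least one ✓
  (6) N=F, R=F — not both ✓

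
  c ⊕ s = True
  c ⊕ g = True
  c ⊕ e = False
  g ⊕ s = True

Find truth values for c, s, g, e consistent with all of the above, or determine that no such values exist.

Unsatisfiable — no assignment works.

Adding constraints 1, 2, 4 mod 2: every variable appears an even number of times on the left, so the left side is 0.
But the right sides sum to 1 (mod 2). 0 ≠ 1 — the system is inconsistent.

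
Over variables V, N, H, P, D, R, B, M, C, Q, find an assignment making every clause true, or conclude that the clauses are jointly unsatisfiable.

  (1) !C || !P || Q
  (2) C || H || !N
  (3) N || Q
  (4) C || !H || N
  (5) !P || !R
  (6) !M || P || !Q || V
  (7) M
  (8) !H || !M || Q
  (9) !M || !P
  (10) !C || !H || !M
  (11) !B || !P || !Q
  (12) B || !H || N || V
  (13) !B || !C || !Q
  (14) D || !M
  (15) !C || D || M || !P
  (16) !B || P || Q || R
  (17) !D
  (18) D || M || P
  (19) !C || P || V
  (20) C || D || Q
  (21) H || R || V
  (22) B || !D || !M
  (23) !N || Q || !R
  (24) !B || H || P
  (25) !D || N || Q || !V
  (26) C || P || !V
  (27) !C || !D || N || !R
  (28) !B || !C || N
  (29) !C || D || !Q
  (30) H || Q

Case D = True:
  Clause (!D) is falsified — contradiction.
Case D = False:
  (M) forces M = True.
  Clause (D || !M) is falsified — contradiction.
Both cases fail, so the formula is unsatisfiable.

UNSATISFIABLE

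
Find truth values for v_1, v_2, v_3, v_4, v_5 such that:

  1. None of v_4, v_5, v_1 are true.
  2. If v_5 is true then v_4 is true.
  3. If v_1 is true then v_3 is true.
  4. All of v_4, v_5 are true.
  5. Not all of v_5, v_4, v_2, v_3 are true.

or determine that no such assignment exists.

Case v_4 = True:
  Constraint (1) is violated (v_4=T) — contradiction.
Case v_4 = False:
  Constraint (4) is violated (v_4=F) — contradiction.
Both cases fail — unsatisfiable.

The formula is unsatisfiable.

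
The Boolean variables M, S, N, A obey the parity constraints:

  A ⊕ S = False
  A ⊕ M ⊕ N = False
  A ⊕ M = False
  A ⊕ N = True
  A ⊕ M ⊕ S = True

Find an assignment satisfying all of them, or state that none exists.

M = True, S = True, N = False, A = True

A ⊕ S = T ⊕ T = False ✓
A ⊕ M ⊕ N = T ⊕ T ⊕ F = False ✓
A ⊕ M = T ⊕ T = False ✓
A ⊕ N = T ⊕ F = True ✓
A ⊕ M ⊕ S = T ⊕ T ⊕ T = True ✓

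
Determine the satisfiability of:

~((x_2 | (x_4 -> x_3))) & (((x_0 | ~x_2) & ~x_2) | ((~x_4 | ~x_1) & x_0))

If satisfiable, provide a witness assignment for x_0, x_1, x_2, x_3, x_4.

x_0 = True, x_1 = False, x_2 = False, x_3 = False, x_4 = True

  ~((x_2 | (x_4 -> x_3))) = True
    x_2 | (x_4 -> x_3) = False
      x_4 -> x_3 = False
  ((x_0 | ~x_2) & ~x_2) | ((~x_4 | ~x_1) & x_0) = True
    (x_0 | ~x_2) & ~x_2 = True
      x_0 | ~x_2 = True
        ~x_2 = True
      ~x_2 = True
    (~x_4 | ~x_1) & x_0 = True
      ~x_4 | ~x_1 = True
        ~x_4 = False
        ~x_1 = True
Both conjuncts True, so the formula holds.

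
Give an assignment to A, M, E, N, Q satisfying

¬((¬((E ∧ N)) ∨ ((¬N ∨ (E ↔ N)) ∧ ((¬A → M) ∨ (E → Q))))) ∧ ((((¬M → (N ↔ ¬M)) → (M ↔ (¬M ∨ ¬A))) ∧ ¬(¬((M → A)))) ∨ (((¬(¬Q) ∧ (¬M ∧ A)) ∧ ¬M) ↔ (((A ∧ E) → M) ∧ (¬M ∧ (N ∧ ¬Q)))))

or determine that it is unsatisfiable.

Unsatisfiable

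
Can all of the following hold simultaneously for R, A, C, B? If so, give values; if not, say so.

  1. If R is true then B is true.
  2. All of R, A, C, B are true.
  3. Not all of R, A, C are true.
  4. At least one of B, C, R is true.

No satisfying assignment exists.

Case B = True:
  (2) forces R = True.
  (2) forces A = True.
  (2) forces C = True.
  Constraint (3) is violated (R=T, A=T, C=T) — contradiction.
Case B = False:
  Constraint (2) is violated (B=F) — contradiction.
Both cases fail — unsatisfiable.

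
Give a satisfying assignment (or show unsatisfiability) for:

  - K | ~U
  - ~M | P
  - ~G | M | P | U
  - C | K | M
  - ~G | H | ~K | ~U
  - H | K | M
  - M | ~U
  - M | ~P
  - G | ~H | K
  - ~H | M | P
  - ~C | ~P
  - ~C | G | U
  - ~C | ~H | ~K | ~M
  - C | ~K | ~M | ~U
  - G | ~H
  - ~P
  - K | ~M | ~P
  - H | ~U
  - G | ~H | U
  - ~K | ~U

Unit clause (~P) forces P = False.
In (~M | P) only ~M is left, so M = False.
In (M | ~U) only ~U is left, so U = False.
In (~H | M | P) only ~H is left, so H = False.
In (~G | M | P | U) only ~G is left, so G = False.
In (H | K | M) only K is left, so K = True.
In (~C | G | U) only ~C is left, so C = False.
All clauses satisfied.

H=F; M=F; G=F; K=T; U=F; P=F; C=F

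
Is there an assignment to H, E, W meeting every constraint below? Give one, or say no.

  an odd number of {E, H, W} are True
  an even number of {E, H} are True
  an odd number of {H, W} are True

H=F; E=F; W=T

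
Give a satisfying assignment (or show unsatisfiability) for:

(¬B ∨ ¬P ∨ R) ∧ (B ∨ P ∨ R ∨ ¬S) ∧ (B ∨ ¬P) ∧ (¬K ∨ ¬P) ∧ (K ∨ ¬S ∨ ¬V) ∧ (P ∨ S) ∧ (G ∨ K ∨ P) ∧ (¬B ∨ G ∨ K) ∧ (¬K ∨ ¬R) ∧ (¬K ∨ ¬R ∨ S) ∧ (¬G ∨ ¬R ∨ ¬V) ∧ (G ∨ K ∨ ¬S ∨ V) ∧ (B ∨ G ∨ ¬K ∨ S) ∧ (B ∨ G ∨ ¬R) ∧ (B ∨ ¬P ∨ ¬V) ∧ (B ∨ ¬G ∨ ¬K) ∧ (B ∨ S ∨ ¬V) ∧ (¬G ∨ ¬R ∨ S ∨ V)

Set B = True.
Set K = True.
  then (¬K ∨ ¬P) forces P = False.
  then (P ∨ S) forces S = True.
  then (¬K ∨ ¬R) forces R = False.
Set G = False.
Set V = False.
All clauses satisfied.

B = True, K = True, P = False, R = False, G = False, V = False, S = True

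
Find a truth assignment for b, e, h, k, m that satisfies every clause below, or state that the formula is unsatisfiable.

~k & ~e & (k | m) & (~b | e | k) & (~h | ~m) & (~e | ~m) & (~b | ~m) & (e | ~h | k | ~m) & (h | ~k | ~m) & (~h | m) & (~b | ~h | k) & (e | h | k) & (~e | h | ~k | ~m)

Unsatisfiable — no assignment works.

Case e = True:
  Clause (~e) is falsified — contradiction.
Case e = False:
  (~k) forces k = False.
  (k | m) forces m = True.
  (~b | e | k) forces b = False.
  (~h | ~m) forces h = False.
  Clause (e | h | k) is falsified — contradiction.
Both cases fail, so the formula is unsatisfiable.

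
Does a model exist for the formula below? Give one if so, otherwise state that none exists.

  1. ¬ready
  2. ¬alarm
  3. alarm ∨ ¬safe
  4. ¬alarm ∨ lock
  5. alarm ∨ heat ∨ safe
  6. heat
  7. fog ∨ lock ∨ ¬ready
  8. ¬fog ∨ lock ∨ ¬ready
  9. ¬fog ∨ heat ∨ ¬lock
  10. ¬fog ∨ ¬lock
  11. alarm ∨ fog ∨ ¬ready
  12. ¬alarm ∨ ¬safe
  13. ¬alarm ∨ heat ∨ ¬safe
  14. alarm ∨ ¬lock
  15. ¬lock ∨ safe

Unit clause (¬ready) forces ready = False.
Unit clause (¬alarm) forces alarm = False.
In (alarm ∨ ¬safe) only ¬safe is left, so safe = False.
In (alarm ∨ heat ∨ safe) only heat is left, so heat = True.
In (alarm ∨ ¬lock) only ¬lock is left, so lock = False.
Set fog = True.
All clauses satisfied.

heat: True; ready: False; safe: False; lock: False; fog: True; alarm: False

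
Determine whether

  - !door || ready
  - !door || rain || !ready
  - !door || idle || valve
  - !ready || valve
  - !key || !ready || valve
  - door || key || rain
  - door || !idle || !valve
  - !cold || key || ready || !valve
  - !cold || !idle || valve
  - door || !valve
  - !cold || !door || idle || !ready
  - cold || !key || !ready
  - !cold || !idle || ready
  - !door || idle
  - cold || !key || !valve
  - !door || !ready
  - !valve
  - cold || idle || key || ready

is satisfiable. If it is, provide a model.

cold = True, key = True, door = False, idle = False, rain = True, valve = False, ready = False

Unit clause (!valve) forces valve = False.
In (!ready || valve) only !ready is left, so ready = False.
In (!door || ready) only !door is left, so door = False.
Set cold = True.
  then (!cold || !idle || valve) forces idle = False.
Set key = True.
Set rain = True.
All clauses satisfied.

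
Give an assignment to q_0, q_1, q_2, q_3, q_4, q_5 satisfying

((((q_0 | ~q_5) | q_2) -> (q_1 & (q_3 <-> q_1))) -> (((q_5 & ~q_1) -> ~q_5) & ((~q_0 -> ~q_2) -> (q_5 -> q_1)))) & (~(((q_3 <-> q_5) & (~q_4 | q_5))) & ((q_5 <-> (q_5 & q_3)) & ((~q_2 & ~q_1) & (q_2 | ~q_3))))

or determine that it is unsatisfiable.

q_0: False, q_1: False, q_2: False, q_3: False, q_4: True, q_5: False

  (((q_0 | ~q_5) | q_2) -> (q_1 & (q_3 <-> q_1))) -> (((q_5 & ~q_1) -> ~q_5) & ((~q_0 -> ~q_2) -> (q_5 -> q_1))) = True
    ((q_0 | ~q_5) | q_2) -> (q_1 & (q_3 <-> q_1)) = False
      (q_0 | ~q_5) | q_2 = True
        q_0 | ~q_5 = True
          ~q_5 = True
      q_1 & (q_3 <-> q_1) = False
        q_3 <-> q_1 = True
    ((q_5 & ~q_1) -> ~q_5) & ((~q_0 -> ~q_2) -> (q_5 -> q_1)) = True
      (q_5 & ~q_1) -> ~q_5 = True
        q_5 & ~q_1 = False
          ~q_1 = True
        ~q_5 = True
      (~q_0 -> ~q_2) -> (q_5 -> q_1) = True
        ~q_0 -> ~q_2 = True
          ~q_0 = True
          ~q_2 = True
        q_5 -> q_1 = True
  ~(((q_3 <-> q_5) & (~q_4 | q_5))) & ((q_5 <-> (q_5 & q_3)) & ((~q_2 & ~q_1) & (q_2 | ~q_3))) = True
    ~(((q_3 <-> q_5) & (~q_4 | q_5))) = True
      (q_3 <-> q_5) & (~q_4 | q_5) = False
        q_3 <-> q_5 = True
        ~q_4 | q_5 = False
          ~q_4 = False
    (q_5 <-> (q_5 & q_3)) & ((~q_2 & ~q_1) & (q_2 | ~q_3)) = True
      q_5 <-> (q_5 & q_3) = True
        q_5 & q_3 = False
      (~q_2 & ~q_1) & (q_2 | ~q_3) = True
        ~q_2 & ~q_1 = True
          ~q_2 = True
          ~q_1 = True
        q_2 | ~q_3 = True
          ~q_3 = True
Both conjuncts True, so the formula holds.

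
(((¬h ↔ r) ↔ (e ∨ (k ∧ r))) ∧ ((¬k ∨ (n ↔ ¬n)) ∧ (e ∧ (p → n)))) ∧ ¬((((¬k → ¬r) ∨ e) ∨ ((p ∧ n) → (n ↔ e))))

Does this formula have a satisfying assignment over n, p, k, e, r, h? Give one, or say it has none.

UNSATISFIABLE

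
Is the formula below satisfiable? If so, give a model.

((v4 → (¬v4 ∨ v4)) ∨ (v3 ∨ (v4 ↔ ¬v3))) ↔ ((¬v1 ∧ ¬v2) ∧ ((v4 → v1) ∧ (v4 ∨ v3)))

v1 = False; v2 = False; v3 = True; v4 = False

  ((v4 → (¬v4 ∨ v4)) ∨ (v3 ∨ (v4 ↔ ¬v3))) ↔ ((¬v1 ∧ ¬v2) ∧ ((v4 → v1) ∧ (v4 ∨ v3))) = True
    (v4 → (¬v4 ∨ v4)) ∨ (v3 ∨ (v4 ↔ ¬v3)) = True
      v4 → (¬v4 ∨ v4) = True
        ¬v4 ∨ v4 = True
          ¬v4 = True
      v3 ∨ (v4 ↔ ¬v3) = True
        v4 ↔ ¬v3 = True
          ¬v3 = False
    (¬v1 ∧ ¬v2) ∧ ((v4 → v1) ∧ (v4 ∨ v3)) = True
      ¬v1 ∧ ¬v2 = True
        ¬v1 = True
        ¬v2 = True
      (v4 → v1) ∧ (v4 ∨ v3) = True
        v4 → v1 = True
        v4 ∨ v3 = True
The formula evaluates to True.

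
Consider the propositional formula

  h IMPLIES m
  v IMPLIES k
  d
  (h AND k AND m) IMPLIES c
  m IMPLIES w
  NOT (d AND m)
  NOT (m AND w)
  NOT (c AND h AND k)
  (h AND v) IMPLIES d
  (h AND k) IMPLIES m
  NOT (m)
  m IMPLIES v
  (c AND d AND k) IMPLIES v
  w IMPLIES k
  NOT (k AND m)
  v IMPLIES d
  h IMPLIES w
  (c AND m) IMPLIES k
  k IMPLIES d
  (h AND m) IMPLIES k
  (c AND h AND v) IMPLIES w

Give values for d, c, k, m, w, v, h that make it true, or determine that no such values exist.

d=T; c=T; k=F; m=F; w=F; v=F; h=F

Unit clause (d) forces d = True.
In (NOT d OR NOT m) only NOT m is left, so m = False.
In (NOT h OR m) only NOT h is left, so h = False.
Set c = True.
Set k = False.
  then (k OR NOT w) forces w = False.
  then (k OR NOT v) forces v = False.
All clauses satisfied.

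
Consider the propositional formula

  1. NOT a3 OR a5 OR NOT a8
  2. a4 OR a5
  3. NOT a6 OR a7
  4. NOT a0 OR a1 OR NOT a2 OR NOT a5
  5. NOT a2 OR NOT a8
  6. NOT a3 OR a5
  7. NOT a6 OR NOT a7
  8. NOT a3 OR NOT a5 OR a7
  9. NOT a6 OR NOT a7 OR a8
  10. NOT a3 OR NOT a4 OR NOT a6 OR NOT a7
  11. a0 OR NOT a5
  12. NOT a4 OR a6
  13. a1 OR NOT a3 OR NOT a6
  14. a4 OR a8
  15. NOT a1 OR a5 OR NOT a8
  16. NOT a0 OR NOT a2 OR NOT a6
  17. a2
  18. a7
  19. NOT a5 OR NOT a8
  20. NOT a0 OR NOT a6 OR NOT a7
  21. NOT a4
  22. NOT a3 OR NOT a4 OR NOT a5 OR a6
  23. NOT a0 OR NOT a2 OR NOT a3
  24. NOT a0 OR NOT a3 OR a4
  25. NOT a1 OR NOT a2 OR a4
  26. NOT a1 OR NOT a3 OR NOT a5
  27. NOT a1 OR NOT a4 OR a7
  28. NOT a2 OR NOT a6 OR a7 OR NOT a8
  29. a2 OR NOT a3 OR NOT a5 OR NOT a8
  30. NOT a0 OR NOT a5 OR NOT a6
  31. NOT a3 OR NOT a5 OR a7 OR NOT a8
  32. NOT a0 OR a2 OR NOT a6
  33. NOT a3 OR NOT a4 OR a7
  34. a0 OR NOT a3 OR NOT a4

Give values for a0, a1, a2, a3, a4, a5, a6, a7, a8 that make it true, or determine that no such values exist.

Case a2 = True:
  (NOT a2 OR NOT a8) forces a8 = False.
  (a4 OR a8) forces a4 = True.
  Clause (NOT a4) is falsified — contradiction.
Case a2 = False:
  Clause (a2) is falsified — contradiction.
Both cases fail, so the formula is unsatisfiable.

Unsatisfiable — no assignment works.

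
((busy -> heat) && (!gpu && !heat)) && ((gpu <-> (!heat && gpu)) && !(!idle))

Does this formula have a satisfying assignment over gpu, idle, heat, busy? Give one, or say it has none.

gpu = False, idle = True, heat = False, busy = False

  (busy -> heat) && (!gpu && !heat) = True
    busy -> heat = True
    !gpu && !heat = True
      !gpu = True
      !heat = True
  (gpu <-> (!heat && gpu)) && !(!idle) = True
    gpu <-> (!heat && gpu) = True
      !heat && gpu = False
        !heat = True
    !(!idle) = True
      !idle = False
Both conjuncts True, so the formula holds.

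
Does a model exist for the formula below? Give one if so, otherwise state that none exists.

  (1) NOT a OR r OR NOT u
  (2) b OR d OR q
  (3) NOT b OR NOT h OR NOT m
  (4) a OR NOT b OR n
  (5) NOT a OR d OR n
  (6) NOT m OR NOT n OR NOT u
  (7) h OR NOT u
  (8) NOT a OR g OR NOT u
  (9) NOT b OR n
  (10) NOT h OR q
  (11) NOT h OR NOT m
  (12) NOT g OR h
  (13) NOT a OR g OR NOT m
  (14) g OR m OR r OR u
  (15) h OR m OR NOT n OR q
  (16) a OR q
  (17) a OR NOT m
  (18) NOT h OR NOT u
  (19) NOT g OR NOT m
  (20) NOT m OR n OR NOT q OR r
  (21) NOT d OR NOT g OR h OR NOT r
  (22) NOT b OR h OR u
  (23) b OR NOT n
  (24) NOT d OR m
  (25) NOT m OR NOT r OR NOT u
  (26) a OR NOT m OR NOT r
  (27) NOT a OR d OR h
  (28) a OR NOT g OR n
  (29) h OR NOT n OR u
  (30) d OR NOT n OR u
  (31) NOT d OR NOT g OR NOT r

u = False, r = True, a = False, m = False, b = False, h = False, n = False, g = False, d = False, q = True

Try u = True:
  (h OR NOT u) forces h = True.
  clause (NOT h OR NOT u) is falsified — backtrack.
So u = False.
Set r = True.
Set a = False.
  then (a OR q) forces q = True.
  then (a OR NOT m) forces m = False.
  then (NOT d OR m) forces d = False.
  then (d OR NOT n OR u) forces n = False.
  then (a OR NOT b OR n) forces b = False.
  then (a OR NOT g OR n) forces g = False.
Set h = False.
All clauses satisfied.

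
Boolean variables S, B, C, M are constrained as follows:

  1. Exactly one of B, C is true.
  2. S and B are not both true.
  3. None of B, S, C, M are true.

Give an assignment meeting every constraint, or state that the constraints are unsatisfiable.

UNSATISFIABLE

Case B = True:
  Constraint (3) is violated (B=T) — contradiction.
Case B = False:
  (1) with B=F forces C = True.
  Constraint (3) is violated (C=T) — contradiction.
Both cases fail — unsatisfiable.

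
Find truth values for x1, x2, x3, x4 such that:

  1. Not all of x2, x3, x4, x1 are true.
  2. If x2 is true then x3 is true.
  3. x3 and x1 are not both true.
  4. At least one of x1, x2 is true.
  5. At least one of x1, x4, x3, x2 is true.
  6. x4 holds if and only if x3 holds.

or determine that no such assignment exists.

x1 = True, x2 = False, x3 = False, x4 = False

  (1) {x2, x3, x4, x1}: 1/4 true — not all ✓
  (2) x2=F ⇒ x3: vacuous ✓
  (3) x3=F, x1=T — not both ✓
  (4) {x1, x2}: 1 true — at least one ✓
  (5) {x1, x4, x3, x2}: 1 true — at least one ✓
  (6) x4=F, x3=F — same ✓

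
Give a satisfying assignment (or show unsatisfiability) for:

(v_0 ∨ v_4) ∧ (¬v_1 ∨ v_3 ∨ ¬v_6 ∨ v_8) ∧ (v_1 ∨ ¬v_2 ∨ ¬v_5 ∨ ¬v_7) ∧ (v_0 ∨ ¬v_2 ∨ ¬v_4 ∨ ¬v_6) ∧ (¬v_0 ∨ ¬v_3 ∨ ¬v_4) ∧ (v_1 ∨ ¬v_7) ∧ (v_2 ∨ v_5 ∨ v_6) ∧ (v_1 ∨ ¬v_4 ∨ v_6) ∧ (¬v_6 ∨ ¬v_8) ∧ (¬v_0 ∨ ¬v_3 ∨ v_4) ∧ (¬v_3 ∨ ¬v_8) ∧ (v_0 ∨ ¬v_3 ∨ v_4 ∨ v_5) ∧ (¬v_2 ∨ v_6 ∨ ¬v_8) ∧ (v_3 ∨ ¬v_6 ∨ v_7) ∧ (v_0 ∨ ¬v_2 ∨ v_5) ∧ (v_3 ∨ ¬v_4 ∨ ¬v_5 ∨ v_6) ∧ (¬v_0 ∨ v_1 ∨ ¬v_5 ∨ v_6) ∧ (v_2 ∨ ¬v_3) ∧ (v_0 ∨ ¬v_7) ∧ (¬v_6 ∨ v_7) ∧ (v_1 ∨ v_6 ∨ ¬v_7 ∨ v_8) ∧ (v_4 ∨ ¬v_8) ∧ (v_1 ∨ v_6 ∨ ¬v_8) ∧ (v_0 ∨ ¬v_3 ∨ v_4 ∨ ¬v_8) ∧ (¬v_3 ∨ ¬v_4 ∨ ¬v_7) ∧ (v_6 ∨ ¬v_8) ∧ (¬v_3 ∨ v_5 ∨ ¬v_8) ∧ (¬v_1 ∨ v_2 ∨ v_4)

v_0 = True; v_1 = True; v_2 = True; v_3 = False; v_4 = False; v_5 = False; v_6 = False; v_7 = True; v_8 = False

Set v_0 = True.
Set v_1 = True.
Set v_2 = True.
Try v_3 = True:
  (¬v_0 ∨ ¬v_3 ∨ ¬v_4) forces v_4 = False.
  clause (¬v_0 ∨ ¬v_3 ∨ v_4) is falsified — backtrack.
So v_3 = False.
Set v_4 = False.
  then (v_4 ∨ ¬v_8) forces v_8 = False.
  then (¬v_1 ∨ v_3 ∨ ¬v_6 ∨ v_8) forces v_6 = False.
Set v_5 = False.
Set v_7 = True.
All clauses satisfied.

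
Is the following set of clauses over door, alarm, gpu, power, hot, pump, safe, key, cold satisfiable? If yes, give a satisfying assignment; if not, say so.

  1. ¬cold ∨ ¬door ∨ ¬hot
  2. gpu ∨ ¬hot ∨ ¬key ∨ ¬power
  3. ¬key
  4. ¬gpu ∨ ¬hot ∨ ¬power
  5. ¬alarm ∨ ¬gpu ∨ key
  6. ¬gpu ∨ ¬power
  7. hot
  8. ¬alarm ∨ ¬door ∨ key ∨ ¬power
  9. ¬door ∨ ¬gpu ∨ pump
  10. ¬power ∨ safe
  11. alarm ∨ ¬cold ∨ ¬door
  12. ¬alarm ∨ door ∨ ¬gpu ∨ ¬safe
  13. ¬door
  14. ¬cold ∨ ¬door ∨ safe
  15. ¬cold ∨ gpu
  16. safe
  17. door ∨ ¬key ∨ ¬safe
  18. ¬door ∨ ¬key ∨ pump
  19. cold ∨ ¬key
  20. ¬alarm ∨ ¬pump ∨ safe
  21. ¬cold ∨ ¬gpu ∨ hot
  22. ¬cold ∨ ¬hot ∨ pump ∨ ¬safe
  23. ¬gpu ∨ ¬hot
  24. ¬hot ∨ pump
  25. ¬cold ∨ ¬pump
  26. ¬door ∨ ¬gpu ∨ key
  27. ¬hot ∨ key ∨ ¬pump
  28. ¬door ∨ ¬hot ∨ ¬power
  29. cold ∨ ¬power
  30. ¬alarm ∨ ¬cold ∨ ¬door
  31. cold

The formula is unsatisfiable.

Case pump = True:
  (¬key) forces key = False.
  (hot) forces hot = True.
  Clause (¬hot ∨ key ∨ ¬pump) is falsified — contradiction.
Case pump = False:
  (¬key) forces key = False.
  (hot) forces hot = True.
  Clause (¬hot ∨ pump) is falsified — contradiction.
Both cases fail, so the formula is unsatisfiable.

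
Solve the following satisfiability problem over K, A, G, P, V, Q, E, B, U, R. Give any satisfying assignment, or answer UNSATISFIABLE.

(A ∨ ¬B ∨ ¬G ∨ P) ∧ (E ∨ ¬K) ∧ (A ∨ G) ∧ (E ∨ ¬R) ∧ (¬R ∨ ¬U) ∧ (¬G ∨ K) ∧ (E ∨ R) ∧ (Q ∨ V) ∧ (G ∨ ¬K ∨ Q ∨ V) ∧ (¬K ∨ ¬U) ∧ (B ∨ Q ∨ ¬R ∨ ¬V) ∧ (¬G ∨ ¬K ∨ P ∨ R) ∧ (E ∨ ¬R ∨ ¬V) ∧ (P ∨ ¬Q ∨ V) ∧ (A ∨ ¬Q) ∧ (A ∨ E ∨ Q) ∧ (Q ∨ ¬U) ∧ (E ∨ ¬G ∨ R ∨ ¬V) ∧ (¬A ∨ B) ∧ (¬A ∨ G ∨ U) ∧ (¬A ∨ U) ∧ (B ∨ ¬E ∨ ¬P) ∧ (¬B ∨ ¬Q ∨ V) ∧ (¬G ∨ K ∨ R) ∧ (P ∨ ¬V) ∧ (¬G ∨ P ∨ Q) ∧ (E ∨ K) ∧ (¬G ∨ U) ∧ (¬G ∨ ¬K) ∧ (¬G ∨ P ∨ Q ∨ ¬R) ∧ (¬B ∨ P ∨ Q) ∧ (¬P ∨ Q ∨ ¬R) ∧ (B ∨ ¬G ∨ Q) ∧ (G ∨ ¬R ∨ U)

K: False, A: True, G: False, P: True, V: True, Q: True, E: True, B: True, U: True, R: False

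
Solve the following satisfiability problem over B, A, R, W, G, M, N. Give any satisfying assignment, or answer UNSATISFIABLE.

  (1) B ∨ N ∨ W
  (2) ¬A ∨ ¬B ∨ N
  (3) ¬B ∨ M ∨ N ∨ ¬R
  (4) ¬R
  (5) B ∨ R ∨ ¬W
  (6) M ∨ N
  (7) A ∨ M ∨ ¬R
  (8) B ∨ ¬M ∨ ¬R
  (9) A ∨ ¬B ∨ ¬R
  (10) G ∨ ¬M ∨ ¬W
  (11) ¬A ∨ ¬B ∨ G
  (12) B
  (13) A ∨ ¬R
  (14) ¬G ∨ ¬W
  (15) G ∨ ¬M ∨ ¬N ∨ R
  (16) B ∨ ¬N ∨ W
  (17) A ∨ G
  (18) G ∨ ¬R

Unit clause (¬R) forces R = False.
Unit clause (B) forces B = True.
Set A = False.
  then (A ∨ G) forces G = True.
  then (¬G ∨ ¬W) forces W = False.
Set M = True.
Set N = True.
All clauses satisfied.

B = True; A = False; R = False; W = False; G = True; M = True; N = True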